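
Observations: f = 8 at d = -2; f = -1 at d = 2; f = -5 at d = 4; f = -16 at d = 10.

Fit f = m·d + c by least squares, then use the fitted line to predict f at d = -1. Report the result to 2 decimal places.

f̂ = 5.44

Normal-equation sums: Σd·d = 124, Σd = 14, Σ1 = 4.
For Aᵀf: Σd·f = -198, Σf = -14.
AᵀA·[m, c]ᵀ = Aᵀf becomes [[124, 14]; [14, 4]]·[m, c]ᵀ = [-198, -14]ᵀ.
det = 124·4 − 14² = 300.
m = ((-198)·4 − 14·(-14))/300 = -149/75; c = (124·(-14) − 14·(-198))/300 = 259/75.
At d = -1: f̂ = (-149/75)·(-1) + (259/75)·(1) = 136/25.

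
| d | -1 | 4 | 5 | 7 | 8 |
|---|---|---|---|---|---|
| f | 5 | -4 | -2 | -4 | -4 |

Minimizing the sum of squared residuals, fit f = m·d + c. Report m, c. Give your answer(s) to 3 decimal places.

Sums needed: Σd·d = 155, Σd = 23, Σ1 = 5.
And Σd·f = -91, Σf = -9.
Normal equations: [[155, 23]; [23, 5]]·[m, c]ᵀ = [-91, -9]ᵀ.
Determinant 155·5 − 23² = 246.
m = ((-91)·5 − 23·(-9))/246 = -124/123; c = (155·(-9) − 23·(-91))/246 = 349/123.

m = -1.008, c = 2.837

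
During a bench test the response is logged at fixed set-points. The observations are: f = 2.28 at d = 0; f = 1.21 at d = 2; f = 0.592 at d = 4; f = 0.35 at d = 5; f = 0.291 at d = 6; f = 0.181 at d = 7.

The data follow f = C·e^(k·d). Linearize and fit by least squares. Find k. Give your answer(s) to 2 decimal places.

With ln fᵢ as the transformed response and dᵢ as the regressor:
Σd = 24.0000, Σ(d)² = 130.0000, Σln f = -3.5030, Σd·ln f = -26.3363.
Equations: 130.0000·k + 24.0000·ln C = -26.3363;  24.0000·k + 6·ln C = -3.5030.
Δ = 130.0000·6 − (24.0000)² = 204.0000; k = (-26.3363·6 − 24.0000·-3.5030)/204.0000 = -0.36248, ln C = (130.0000·-3.5030 − 24.0000·-26.3363)/204.0000 = 0.86610.

k = -0.36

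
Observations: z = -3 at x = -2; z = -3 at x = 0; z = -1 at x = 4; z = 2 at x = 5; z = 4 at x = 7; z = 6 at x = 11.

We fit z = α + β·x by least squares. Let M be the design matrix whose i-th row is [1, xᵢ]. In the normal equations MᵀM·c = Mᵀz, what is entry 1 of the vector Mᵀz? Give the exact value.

Entry 1 ↔ basis 1, so (Mᵀz)_{1} = Σᵢ zᵢ = (1)·(-3) + (1)·(-3) + (1)·(-1) + (1)·(2) + (1)·(4) + (1)·(6) = 5.

5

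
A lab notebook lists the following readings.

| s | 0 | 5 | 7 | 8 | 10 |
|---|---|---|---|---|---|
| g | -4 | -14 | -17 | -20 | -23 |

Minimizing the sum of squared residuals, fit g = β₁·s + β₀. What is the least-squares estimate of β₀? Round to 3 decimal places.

β₀ = -4.117

Setting ∂/∂β₁ … = 0 gives: 238·β₁ + 30·β₀ = -579;  30·β₁ + 5·β₀ = -78.
(Σs·s = 238, Σs = 30, Σ1 = 5, Σs·g = -579, Σg = -78.)
det = 238·5 − 30² = 290.
β₁ = ((-579)·5 − 30·(-78))/290 = -111/58; β₀ = (238·(-78) − 30·(-579))/290 = -597/145.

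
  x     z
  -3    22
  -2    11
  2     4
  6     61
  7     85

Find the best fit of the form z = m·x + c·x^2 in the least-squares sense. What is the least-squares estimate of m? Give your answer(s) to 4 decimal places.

Entries of AᵀA: Σx·x = 102, Σx·x^2 = 532, Σx^2·x^2 = 3810.
Right-hand side: Σx·z = 881, Σx^2·z = 6619.
Δ = 102·3810 − 532² = 105596.
m = (881·3810 − 532·6619)/105596 = -82349/52798; c = (102·6619 − 532·881)/105596 = 103223/52798.

m = -1.5597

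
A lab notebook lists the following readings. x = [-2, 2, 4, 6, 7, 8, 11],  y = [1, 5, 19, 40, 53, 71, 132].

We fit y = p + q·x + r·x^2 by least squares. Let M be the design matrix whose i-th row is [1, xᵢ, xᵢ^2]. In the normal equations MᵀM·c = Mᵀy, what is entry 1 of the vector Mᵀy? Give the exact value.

321

Entry 1 ↔ basis 1, so (Mᵀy)_{1} = Σᵢ yᵢ = (1)·(1) + (1)·(5) + (1)·(19) + (1)·(40) + (1)·(53) + (1)·(71) + (1)·(132) = 321.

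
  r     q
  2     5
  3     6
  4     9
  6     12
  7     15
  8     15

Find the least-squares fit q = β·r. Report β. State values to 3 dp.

β = 2.028

From the data, Σr·r = 178.
Moment sums: Σr·q = 361.
Hence β = 361 / 178 ≈ 2.02809.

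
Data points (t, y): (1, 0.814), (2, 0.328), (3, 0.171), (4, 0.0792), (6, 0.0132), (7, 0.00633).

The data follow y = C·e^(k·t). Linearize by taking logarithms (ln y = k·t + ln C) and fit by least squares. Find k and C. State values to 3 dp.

k = -0.810, C = 1.827

Linearized form: ln y = k·t + ln C. From the 6 transformed points,
Over the data: Σt = 23.0000, Σ(t)² = 115.0000, Σln y = -15.0124, Σt·ln y = -79.2791.
Normal system: [[115.0000, 23.0000]; [23.0000, 6]]·[k, ln C]ᵀ = [-79.2791, -15.0124]ᵀ.
Slope k = (n·Σt·ln y − Σt·Σln y)/(n·Σ(t)² − (Σt)²) = (6·-79.2791 − 23.0000·-15.0124)/161.0000 = -0.80987; ln C = (Σln y − k·Σt)/n = 0.60244, so C = exp(0.60244) = 1.82657.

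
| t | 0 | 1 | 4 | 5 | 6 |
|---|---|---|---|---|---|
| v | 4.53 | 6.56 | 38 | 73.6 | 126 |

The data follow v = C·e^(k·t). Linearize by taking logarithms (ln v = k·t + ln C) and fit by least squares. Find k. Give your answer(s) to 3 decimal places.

k = 0.568

Let Y = ln v. Fitting Y = k·t + ln C by least squares:
Σt = 16.0000, Σ(t)² = 78.0000, Σln v = 16.1642, Σt·ln v = 66.9423.
Equations: 78.0000·k + 16.0000·ln C = 66.9423;  16.0000·k + 5·ln C = 16.1642.
Solving (det = 134.0000): k = 0.56779, ln C = 1.41592.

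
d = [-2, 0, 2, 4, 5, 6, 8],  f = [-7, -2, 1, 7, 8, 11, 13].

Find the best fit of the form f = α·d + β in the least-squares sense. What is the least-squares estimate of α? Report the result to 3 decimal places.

α = 2.072

The normal equations are: 149·α + 23·β = 254;  23·α + 7·β = 31.
Determinant 149·7 − 23² = 514.
α = (254·7 − 23·31)/514 = 1065/514; β = (149·31 − 23·254)/514 = -1223/514.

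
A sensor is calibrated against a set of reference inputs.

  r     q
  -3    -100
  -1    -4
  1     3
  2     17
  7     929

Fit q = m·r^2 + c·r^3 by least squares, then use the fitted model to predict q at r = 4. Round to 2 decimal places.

q̂ = 159.29

From the data, Σr^2·r^2 = 2500, Σr^2·r^3 = 16596, Σr^3·r^3 = 118444.
Right-hand side: Σr^2·q = 44688, Σr^3·q = 321490.
AᵀA·[m, c]ᵀ = Aᵀq becomes [[2500, 16596]; [16596, 118444]]·[m, c]ᵀ = [44688, 321490]ᵀ.
Δ = 2500·118444 − 16596² = 20682784.
m = (44688·118444 − 16596·321490)/20682784 = -5302821/2585348; c = (2500·321490 − 16596·44688)/20682784 = 7760369/2585348.
At r = 4: q̂ = (-5302821/2585348)·(16) + (7760369/2585348)·(64) = 102954620/646337.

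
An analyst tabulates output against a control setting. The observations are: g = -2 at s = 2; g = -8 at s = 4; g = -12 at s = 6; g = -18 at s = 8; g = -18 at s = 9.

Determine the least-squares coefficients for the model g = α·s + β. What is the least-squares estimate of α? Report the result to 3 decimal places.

α = -2.366

From the data, Σs·s = 201, Σs = 29, Σ1 = 5.
Moment sums: Σs·g = -414, Σg = -58.
So XᵀX·[α, β]ᵀ = Xᵀg: [[201, 29]; [29, 5]]·[α, β]ᵀ = [-414, -58]ᵀ.
Eliminating β: 5·(row 1) − 29·(row 2) gives 164·α = 5·(-414) − 29·(-58) = -388, so α = -97/41.
Then β = ((-58) − 29·(-97/41))/5 = 87/41.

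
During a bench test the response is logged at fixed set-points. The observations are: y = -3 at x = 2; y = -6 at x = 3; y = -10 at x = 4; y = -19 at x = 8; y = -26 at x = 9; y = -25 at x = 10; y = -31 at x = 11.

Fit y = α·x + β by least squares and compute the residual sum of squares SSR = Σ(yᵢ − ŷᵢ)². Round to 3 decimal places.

Normal-equation sums: Σx·x = 395, Σx = 47, Σ1 = 7.
Moment sums: Σx·y = -1041, Σy = -120.
Eliminating β: 7·(row 1) − 47·(row 2) gives 556·α = 7·(-1041) − 47·(-120) = -1647, so α = -1647/556.
Then β = ((-120) − 47·(-1647/556))/7 = 1527/556.
Residuals: 99/556, 39/278, -499/556, 1085/556, -290/139, 1043/556, -323/278; SSR = 7721/556.

SSR = 13.887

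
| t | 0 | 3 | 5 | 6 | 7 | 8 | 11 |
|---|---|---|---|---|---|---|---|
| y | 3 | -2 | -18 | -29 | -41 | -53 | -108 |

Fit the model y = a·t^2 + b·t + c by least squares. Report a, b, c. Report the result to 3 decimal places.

Compute the Gram sums: Σt^2·t^2 = 23140, Σt^2·t = 2554, Σt^2 = 304, Σt·t = 304, Σt = 40, Σ1 = 7.
For Xᵀy: Σt^2·y = -19981, Σt·y = -2169, Σy = -248.
So XᵀX·[a, b, c]ᵀ = Xᵀy: [[23140, 2554, 304]; [2554, 304, 40]; [304, 40, 7]]·[a, b, c]ᵀ = [-19981, -2169, -248]ᵀ.
Inverting the 3×3 Gram matrix, [a, b, c]ᵀ = [-31341/32018, 60779/96054, 23780/6861]ᵀ.

a = -0.979, b = 0.633, c = 3.466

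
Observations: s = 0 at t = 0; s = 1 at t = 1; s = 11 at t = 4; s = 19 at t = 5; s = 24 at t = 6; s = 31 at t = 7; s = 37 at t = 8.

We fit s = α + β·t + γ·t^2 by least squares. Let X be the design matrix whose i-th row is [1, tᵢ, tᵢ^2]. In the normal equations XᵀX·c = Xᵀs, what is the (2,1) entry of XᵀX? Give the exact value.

Row 2 ↔ basis t, column 1 ↔ basis 1, so (XᵀX)_{2,1} = Σᵢ t = (0)·(1) + (1)·(1) + (4)·(1) + (5)·(1) + (6)·(1) + (7)·(1) + (8)·(1) = 31.

31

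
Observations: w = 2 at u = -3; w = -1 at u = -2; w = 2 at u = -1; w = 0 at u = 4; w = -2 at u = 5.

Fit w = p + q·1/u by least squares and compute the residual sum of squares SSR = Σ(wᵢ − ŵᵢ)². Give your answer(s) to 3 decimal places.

The normal equations are: 5·p + (-83/60)·q = 1;  (-83/60)·p + (5269/3600)·q = -77/30.
(Σ1 = 5, Σ1/u = -83/60, Σ1/u·1/u = 5269/3600, Σw = 1, Σ1/u·w = -77/30.)
Eliminating q: (5269/3600)·(row 1) − (-83/60)·(row 2) gives (1216/225)·p = (5269/3600)·1 − (-83/60)·(-77/30) = -7513/3600, so p = -7513/19456.
Then q = ((-77/30) − (-83/60)·(-7513/19456))/(5269/3600) = -10305/4864.
Residuals: 32685/19456, -32553/19456, 5205/19456, 8909/9728, -23155/19456; SSR = 154643/19456.

SSR = 7.948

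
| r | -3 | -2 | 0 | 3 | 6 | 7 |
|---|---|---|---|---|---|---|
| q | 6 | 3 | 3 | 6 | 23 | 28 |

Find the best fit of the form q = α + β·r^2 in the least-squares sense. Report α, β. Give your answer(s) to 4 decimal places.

α = 1.6215, β = 0.5539

With design matrix X, XᵀX = [[6, 107]; [107, 3875]] and Xᵀq = [69, 2320]ᵀ.
Determinant 6·3875 − 107² = 11801.
α = (69·3875 − 107·2320)/11801 = 19135/11801; β = (6·2320 − 107·69)/11801 = 6537/11801.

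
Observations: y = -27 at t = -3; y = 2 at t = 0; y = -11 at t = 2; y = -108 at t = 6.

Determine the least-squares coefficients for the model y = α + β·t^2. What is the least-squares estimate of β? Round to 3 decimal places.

The normal system MᵀM·[α, β]ᵀ = Mᵀy is [[4, 49]; [49, 1393]]·[α, β]ᵀ = [-144, -4175]ᵀ.
det = 4·1393 − 49² = 3171.
α = ((-144)·1393 − 49·(-4175))/3171 = 569/453; β = (4·(-4175) − 49·(-144))/3171 = -9644/3171.

β = -3.041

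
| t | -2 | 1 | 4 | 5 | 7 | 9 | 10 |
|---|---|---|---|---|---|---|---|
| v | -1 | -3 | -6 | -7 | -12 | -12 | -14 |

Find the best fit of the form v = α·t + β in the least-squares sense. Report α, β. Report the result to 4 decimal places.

α = -1.1263, β = -2.3866

The normal equations are: 276·α + 34·β = -392;  34·α + 7·β = -55.
(Σt·t = 276, Σt = 34, Σ1 = 7, Σt·v = -392, Σv = -55.)
Eliminating β: 7·(row 1) − 34·(row 2) gives 776·α = 7·(-392) − 34·(-55) = -874, so α = -437/388.
Then β = ((-55) − 34·(-437/388))/7 = -463/194.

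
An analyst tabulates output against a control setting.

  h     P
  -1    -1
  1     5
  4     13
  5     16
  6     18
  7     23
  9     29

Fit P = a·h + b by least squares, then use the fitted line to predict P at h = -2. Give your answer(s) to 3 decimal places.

P̂ = -4.277

Normal-equation sums: Σh·h = 209, Σh = 31, Σ1 = 7.
And Σh·P = 668, ΣP = 103.
Normal equations: [[209, 31]; [31, 7]]·[a, b]ᵀ = [668, 103]ᵀ.
det = 209·7 − 31² = 502.
a = (668·7 − 31·103)/502 = 1483/502; b = (209·103 − 31·668)/502 = 819/502.
At h = -2: P̂ = (1483/502)·(-2) + (819/502)·(1) = -2147/502.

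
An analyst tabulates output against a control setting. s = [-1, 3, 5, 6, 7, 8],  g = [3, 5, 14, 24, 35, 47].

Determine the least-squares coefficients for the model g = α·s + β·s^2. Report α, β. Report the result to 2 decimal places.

The normal system XᵀX·[α, β]ᵀ = Xᵀg is [[184, 1222]; [1222, 8500]]·[α, β]ᵀ = [847, 5985]ᵀ.
Eliminating β: 8500·(row 1) − 1222·(row 2) gives 70716·α = 8500·847 − 1222·5985 = -114170, so α = -57085/35358.
Then β = (5985 − 1222·(-57085/35358))/8500 = 33103/35358.

α = -1.61, β = 0.94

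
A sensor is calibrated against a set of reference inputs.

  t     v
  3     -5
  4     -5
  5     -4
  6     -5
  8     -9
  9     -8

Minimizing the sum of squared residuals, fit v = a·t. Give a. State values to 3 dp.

The normal system XᵀX·[a]ᵀ = Xᵀv is [[231]]·[a]ᵀ = [-229]ᵀ.
a = (-229)/231 = -0.991342.

a = -0.991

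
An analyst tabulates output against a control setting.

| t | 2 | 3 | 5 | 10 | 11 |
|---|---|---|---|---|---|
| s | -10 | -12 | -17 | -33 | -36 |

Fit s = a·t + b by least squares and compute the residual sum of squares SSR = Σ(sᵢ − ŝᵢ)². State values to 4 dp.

Entries of MᵀM: Σt·t = 259, Σt = 31, Σ1 = 5.
And Σt·s = -867, Σs = -108.
Δ = 259·5 − 31² = 334.
a = ((-867)·5 − 31·(-108))/334 = -987/334; b = (259·(-108) − 31·(-867))/334 = -1095/334.
Residuals: -271/334, 24/167, 176/167, -57/334, -36/167; SSR = 623/334.

SSR = 1.8653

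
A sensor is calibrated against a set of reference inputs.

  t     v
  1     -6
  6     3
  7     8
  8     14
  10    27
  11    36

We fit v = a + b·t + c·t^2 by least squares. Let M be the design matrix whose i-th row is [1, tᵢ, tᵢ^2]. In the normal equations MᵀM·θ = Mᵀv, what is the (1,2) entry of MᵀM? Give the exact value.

Row 1 ↔ basis 1, column 2 ↔ basis t, so (MᵀM)_{1,2} = Σᵢ t = (1)·(1) + (1)·(6) + (1)·(7) + (1)·(8) + (1)·(10) + (1)·(11) = 43.

43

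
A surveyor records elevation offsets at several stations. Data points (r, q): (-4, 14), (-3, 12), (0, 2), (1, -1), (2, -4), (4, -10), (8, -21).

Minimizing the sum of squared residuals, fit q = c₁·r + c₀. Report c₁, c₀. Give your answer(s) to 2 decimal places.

The normal equations are: 110·c₁ + 8·c₀ = -309;  8·c₁ + 7·c₀ = -8.
Δ = 110·7 − 8² = 706.
c₁ = ((-309)·7 − 8·(-8))/706 = -2099/706; c₀ = (110·(-8) − 8·(-309))/706 = 796/353.

c₁ = -2.97, c₀ = 2.25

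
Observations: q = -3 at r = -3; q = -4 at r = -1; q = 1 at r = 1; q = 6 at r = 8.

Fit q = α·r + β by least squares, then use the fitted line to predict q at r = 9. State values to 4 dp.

q̂ = 6.9891

Sums needed: Σr·r = 75, Σr = 5, Σ1 = 4.
For Aᵀq: Σr·q = 62, Σq = 0.
So AᵀA·[α, β]ᵀ = Aᵀq: [[75, 5]; [5, 4]]·[α, β]ᵀ = [62, 0]ᵀ.
Eliminating β: 4·(row 1) − 5·(row 2) gives 275·α = 4·62 − 5·0 = 248, so α = 248/275.
Then β = (0 − 5·(248/275))/4 = -62/55.
At r = 9: q̂ = (248/275)·(9) + (-62/55)·(1) = 1922/275.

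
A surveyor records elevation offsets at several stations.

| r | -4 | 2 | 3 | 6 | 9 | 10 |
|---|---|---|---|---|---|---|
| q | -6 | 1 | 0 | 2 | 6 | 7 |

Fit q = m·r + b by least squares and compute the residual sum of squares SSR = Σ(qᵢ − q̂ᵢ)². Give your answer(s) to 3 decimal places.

SSR = 3.720

The normal equations are: 246·m + 26·b = 162;  26·m + 6·b = 10.
Determinant 246·6 − 26² = 800.
m = (162·6 − 26·10)/800 = 89/100; b = (246·10 − 26·162)/800 = -219/100.
Residuals: -1/4, 141/100, -12/25, -23/20, 9/50, 29/100; SSR = 93/25.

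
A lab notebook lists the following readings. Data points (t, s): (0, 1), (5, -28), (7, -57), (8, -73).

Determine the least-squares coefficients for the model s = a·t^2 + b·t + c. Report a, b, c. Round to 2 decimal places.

Compute the Gram sums: Σt^2·t^2 = 7122, Σt^2·t = 980, Σt^2 = 138, Σt·t = 138, Σt = 20, Σ1 = 4.
For Aᵀs: Σt^2·s = -8165, Σt·s = -1123, Σs = -157.
Row-reducing yields a = -6423/5618, b = -953/5618, c = 2926/2809.

a = -1.14, b = -0.17, c = 1.04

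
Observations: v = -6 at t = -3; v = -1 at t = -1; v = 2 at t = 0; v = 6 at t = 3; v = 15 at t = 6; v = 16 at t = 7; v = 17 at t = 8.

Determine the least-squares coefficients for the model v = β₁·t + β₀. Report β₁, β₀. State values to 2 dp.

β₁ = 2.12, β₀ = 0.94

The normal equations are: 168·β₁ + 20·β₀ = 375;  20·β₁ + 7·β₀ = 49.
(Σt·t = 168, Σt = 20, Σ1 = 7, Σt·v = 375, Σv = 49.)
Eliminating β₀: 7·(row 1) − 20·(row 2) gives 776·β₁ = 7·375 − 20·49 = 1645, so β₁ = 1645/776.
Then β₀ = (49 − 20·(1645/776))/7 = 183/194.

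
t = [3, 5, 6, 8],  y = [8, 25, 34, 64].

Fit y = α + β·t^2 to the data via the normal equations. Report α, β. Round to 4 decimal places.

α = -1.1560, β = 1.0121

Compute the Gram sums: Σ1 = 4, Σt^2 = 134, Σt^2·t^2 = 6098.
Moment sums: Σy = 131, Σt^2·y = 6017.
Eliminating β: 6098·(row 1) − 134·(row 2) gives 6436·α = 6098·131 − 134·6017 = -7440, so α = -1860/1609.
Then β = (6017 − 134·(-1860/1609))/6098 = 3257/3218.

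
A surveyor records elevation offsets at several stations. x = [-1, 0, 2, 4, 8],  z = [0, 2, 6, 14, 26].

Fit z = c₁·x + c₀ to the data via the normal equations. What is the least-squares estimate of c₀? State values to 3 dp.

c₀ = 1.922

Setting ∂/∂c₁ … = 0 gives: 85·c₁ + 13·c₀ = 276;  13·c₁ + 5·c₀ = 48.
(Σx·x = 85, Σx = 13, Σ1 = 5, Σx·z = 276, Σz = 48.)
Determinant 85·5 − 13² = 256.
c₁ = (276·5 − 13·48)/256 = 189/64; c₀ = (85·48 − 13·276)/256 = 123/64.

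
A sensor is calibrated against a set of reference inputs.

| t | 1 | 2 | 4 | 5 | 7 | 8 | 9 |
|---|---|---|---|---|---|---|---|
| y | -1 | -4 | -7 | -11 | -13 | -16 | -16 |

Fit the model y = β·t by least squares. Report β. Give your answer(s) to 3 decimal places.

From the data, Σt·t = 240.
Moment sums: Σt·y = -455.
β = (-455)/240 = -1.89583.

β = -1.896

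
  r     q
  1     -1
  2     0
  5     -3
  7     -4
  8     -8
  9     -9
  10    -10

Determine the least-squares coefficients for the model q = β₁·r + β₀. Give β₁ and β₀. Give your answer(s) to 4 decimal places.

β₁ = -1.0972, β₀ = 1.5833

The normal system MᵀM·[β₁, β₀]ᵀ = Mᵀq is [[324, 42]; [42, 7]]·[β₁, β₀]ᵀ = [-289, -35]ᵀ.
Determinant 324·7 − 42² = 504.
β₁ = ((-289)·7 − 42·(-35))/504 = -79/72; β₀ = (324·(-35) − 42·(-289))/504 = 19/12.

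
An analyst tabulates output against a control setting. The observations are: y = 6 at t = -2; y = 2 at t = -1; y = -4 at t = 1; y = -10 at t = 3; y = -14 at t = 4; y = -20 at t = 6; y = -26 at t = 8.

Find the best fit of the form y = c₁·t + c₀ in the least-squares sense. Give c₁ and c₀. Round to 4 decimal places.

c₁ = -3.1835, c₀ = -0.7878

Forming MᵀM = [[131, 19]; [19, 7]] and Mᵀy = [-432, -66]ᵀ gives MᵀM·[c₁, c₀]ᵀ = Mᵀy.
Eliminating c₀: 7·(row 1) − 19·(row 2) gives 556·c₁ = 7·(-432) − 19·(-66) = -1770, so c₁ = -885/278.
Then c₀ = ((-66) − 19·(-885/278))/7 = -219/278.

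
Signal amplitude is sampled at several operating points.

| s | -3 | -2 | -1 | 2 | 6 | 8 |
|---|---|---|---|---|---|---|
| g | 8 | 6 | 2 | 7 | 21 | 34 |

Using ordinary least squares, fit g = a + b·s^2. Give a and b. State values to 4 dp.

a = 3.5906, b = 0.4784

From the data, Σ1 = 6, Σs^2 = 118, Σs^2·s^2 = 5506.
For Aᵀg: Σg = 78, Σs^2·g = 3058.
det = 6·5506 − 118² = 19112.
a = (78·5506 − 118·3058)/19112 = 8578/2389; b = (6·3058 − 118·78)/19112 = 1143/2389.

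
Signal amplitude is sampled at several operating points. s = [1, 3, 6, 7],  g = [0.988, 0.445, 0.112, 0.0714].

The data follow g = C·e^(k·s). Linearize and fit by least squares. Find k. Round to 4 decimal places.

k = -0.4412

Linearized form: ln g = k·s + ln C. From the 4 transformed points,
Σs = 17.0000, Σ(s)² = 95.0000, Σln g = -5.6505, Σs·ln g = -34.0529.
Normal system: [[95.0000, 17.0000]; [17.0000, 4]]·[k, ln C]ᵀ = [-34.0529, -5.6505]ᵀ.
Δ = 95.0000·4 − (17.0000)² = 91.0000; k = (-34.0529·4 − 17.0000·-5.6505)/91.0000 = -0.44125, ln C = (95.0000·-5.6505 − 17.0000·-34.0529)/91.0000 = 0.46268.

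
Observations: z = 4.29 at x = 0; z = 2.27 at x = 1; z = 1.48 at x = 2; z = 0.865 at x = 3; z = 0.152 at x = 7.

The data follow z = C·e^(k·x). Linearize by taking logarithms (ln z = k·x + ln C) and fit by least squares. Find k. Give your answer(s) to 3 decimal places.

k = -0.469

With ln zᵢ as the transformed response and xᵢ as the regressor:
Over the data: Σx = 13.0000, Σ(x)² = 63.0000, Σln z = 0.6392, Σx·ln z = -12.0183.
Normal system: [[63.0000, 13.0000]; [13.0000, 5]]·[k, ln C]ᵀ = [-12.0183, 0.6392]ᵀ.
Slope k = (n·Σx·ln z − Σx·Σln z)/(n·Σ(x)² − (Σx)²) = (5·-12.0183 − 13.0000·0.6392)/146.0000 = -0.46850; ln C = (Σln z − k·Σx)/n = 1.34595.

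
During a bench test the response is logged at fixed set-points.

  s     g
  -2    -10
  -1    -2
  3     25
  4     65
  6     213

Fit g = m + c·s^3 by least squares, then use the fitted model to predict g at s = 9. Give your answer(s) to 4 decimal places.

From the data, Σ1 = 5, Σs^3 = 298, Σs^3·s^3 = 51546.
For Mᵀg: Σg = 291, Σs^3·g = 50925.
Δ = 5·51546 − 298² = 168926.
m = (291·51546 − 298·50925)/168926 = -87882/84463; c = (5·50925 − 298·291)/168926 = 167907/168926.
At s = 9: ĝ = (-87882/84463)·(1) + (167907/168926)·(729) = 122228439/168926.

ĝ = 723.5620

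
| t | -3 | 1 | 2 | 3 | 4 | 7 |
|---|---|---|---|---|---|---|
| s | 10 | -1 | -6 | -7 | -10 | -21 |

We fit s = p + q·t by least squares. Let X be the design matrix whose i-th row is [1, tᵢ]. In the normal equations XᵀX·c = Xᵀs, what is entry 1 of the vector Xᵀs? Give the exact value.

Entry 1 ↔ basis 1, so (Xᵀs)_{1} = Σᵢ sᵢ = (1)·(10) + (1)·(-1) + (1)·(-6) + (1)·(-7) + (1)·(-10) + (1)·(-21) = -35.

-35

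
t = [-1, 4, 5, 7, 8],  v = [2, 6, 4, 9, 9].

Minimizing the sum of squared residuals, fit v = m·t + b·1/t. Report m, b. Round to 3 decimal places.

From the data, Σt·t = 155, Σt·1/t = 5, Σ1/t·1/t = 89261/78400.
Moment sums: Σt·v = 177, Σ1/t·v = 759/280.
MᵀM·[m, b]ᵀ = Mᵀv becomes [[155, 5]; [5, 89261/78400]]·[m, b]ᵀ = [177, 759/280]ᵀ.
Eliminating b: (89261/78400)·(row 1) − 5·(row 2) gives (2375091/15680)·m = (89261/78400)·177 − 5·(759/280) = 14736597/78400, so m = 4912199/3958485.
Then b = ((759/280) − 5·(4912199/3958485))/(89261/78400) = -2429560/791697.

m = 1.241, b = -3.069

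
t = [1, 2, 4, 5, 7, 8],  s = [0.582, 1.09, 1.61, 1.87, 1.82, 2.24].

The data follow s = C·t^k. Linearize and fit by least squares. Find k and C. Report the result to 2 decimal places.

Let Y = ln s. Fitting Y = k·ln t + ln C by least squares:
Σln t = 7.7142, Σ(ln t)² = 13.1032, Σln s = 2.0524, Σln t·ln s = 4.5696.
Normal system: [[13.1032, 7.7142]; [7.7142, 6]]·[k, ln C]ᵀ = [4.5696, 2.0524]ᵀ.
Δ = 13.1032·6 − (7.7142)² = 19.1098; k = (4.5696·6 − 7.7142·2.0524)/19.1098 = 0.60625, ln C = (13.1032·2.0524 − 7.7142·4.5696)/19.1098 = -0.43740, so C = exp(-0.43740) = 0.64572.

k = 0.61, C = 0.65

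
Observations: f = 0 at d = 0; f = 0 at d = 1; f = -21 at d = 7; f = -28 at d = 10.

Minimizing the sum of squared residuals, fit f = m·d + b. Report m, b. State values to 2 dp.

m = -2.99, b = 1.22

The normal system AᵀA·[m, b]ᵀ = Aᵀf is [[150, 18]; [18, 4]]·[m, b]ᵀ = [-427, -49]ᵀ.
Determinant 150·4 − 18² = 276.
m = ((-427)·4 − 18·(-49))/276 = -413/138; b = (150·(-49) − 18·(-427))/276 = 28/23.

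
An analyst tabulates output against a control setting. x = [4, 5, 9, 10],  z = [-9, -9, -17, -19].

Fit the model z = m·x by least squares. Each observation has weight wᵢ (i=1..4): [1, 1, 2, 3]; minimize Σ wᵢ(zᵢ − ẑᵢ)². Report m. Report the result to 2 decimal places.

m = -1.90

Normal-equation sums: Σwᵢ·x·x = 503.
For MᵀWz: Σwᵢ·x·z = -957.
So MᵀWM·[m]ᵀ = MᵀWz: [[503]]·[m]ᵀ = [-957]ᵀ.
Hence m = -957 / 503 ≈ -1.90258.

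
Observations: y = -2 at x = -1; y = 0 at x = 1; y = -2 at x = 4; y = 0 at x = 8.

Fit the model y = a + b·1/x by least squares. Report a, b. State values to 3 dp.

a = -1.086, b = 0.918

Entries of AᵀA: Σ1 = 4, Σ1/x = 3/8, Σ1/x·1/x = 133/64.
Right-hand side: Σy = -4, Σ1/x·y = 3/2.
So AᵀA·[a, b]ᵀ = Aᵀy: [[4, 3/8]; [3/8, 133/64]]·[a, b]ᵀ = [-4, 3/2]ᵀ.
Eliminating b: (133/64)·(row 1) − (3/8)·(row 2) gives (523/64)·a = (133/64)·(-4) − (3/8)·(3/2) = -71/8, so a = -568/523.
Then b = ((3/2) − (3/8)·(-568/523))/(133/64) = 480/523.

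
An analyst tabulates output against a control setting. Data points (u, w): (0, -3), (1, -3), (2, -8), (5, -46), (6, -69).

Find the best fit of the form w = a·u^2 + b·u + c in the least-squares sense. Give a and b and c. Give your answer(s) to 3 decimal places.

With design matrix M, MᵀM = [[1938, 350, 66]; [350, 66, 14]; [66, 14, 5]] and Mᵀw = [-3669, -663, -129]ᵀ.
Solving the 3×3 system (Gaussian elimination) gives a = -1773/812, b = 255/116, c = -636/203.

a = -2.183, b = 2.198, c = -3.133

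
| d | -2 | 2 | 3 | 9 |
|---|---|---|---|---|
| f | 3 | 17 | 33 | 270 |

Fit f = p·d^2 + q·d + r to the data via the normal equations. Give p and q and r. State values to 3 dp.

p = 3.011, q = 3.175, r = -2.548

Normal-equation sums: Σd^2·d^2 = 6674, Σd^2·d = 756, Σd^2 = 98, Σd·d = 98, Σd = 12, Σ1 = 4.
And Σd^2·f = 22247, Σd·f = 2557, Σf = 323.
Inverting the 3×3 Gram matrix, [p, q, r]ᵀ = [155021/51482, 163447/51482, -65592/25741]ᵀ.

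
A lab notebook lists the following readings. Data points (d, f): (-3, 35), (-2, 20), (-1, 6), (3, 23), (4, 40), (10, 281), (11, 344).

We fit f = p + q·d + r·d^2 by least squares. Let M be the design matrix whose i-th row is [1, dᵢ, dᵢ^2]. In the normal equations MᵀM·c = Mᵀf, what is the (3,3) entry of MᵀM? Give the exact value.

Row 3 ↔ basis d^2, column 3 ↔ basis d^2, so (MᵀM)_{3,3} = Σᵢ (d^2)·(d^2) = (9)·(9) + (4)·(4) + (1)·(1) + (9)·(9) + (16)·(16) + (100)·(100) + (121)·(121) = 25076.

25076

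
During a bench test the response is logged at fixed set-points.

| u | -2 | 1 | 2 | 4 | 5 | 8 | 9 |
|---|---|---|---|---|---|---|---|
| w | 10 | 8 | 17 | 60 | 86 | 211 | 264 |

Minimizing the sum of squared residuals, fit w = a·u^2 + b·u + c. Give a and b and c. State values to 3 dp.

a = 3.009, b = 2.012, c = 2.122

Forming XᵀX = [[11571, 1431, 195]; [1431, 195, 27]; [195, 27, 7]] and Xᵀw = [38114, 4756, 656]ᵀ gives XᵀX·[a, b, c]ᵀ = Xᵀw.
Inverting the 3×3 Gram matrix, [a, b, c]ᵀ = [85061/28266, 28439/14133, 19995/9422]ᵀ.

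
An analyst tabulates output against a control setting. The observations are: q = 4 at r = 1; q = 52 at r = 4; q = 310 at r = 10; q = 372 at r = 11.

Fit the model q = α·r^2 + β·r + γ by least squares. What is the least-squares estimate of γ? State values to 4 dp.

Sums needed: Σr^2·r^2 = 24898, Σr^2·r = 2396, Σr^2 = 238, Σr·r = 238, Σr = 26, Σ1 = 4.
Moment sums: Σr^2·q = 76848, Σr·q = 7404, Σq = 738.
Normal equations: [[24898, 2396, 238]; [2396, 238, 26]; [238, 26, 4]]·[α, β, γ]ᵀ = [76848, 7404, 738]ᵀ.
Solving the 3×3 system (Gaussian elimination) gives α = 3295/1114, β = 1547/1114, γ = -575/1114.

γ = -0.5162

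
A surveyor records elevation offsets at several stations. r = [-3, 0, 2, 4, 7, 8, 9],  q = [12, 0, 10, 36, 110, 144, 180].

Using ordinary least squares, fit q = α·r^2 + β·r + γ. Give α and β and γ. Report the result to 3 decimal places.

α = 2.079, β = 1.463, γ = -1.586

With design matrix M, MᵀM = [[13411, 1629, 223]; [1629, 223, 27]; [223, 27, 7]] and Mᵀq = [29910, 3670, 492]ᵀ.
Row-reducing yields α = 14783/7111, β = 10405/7111, γ = -11276/7111.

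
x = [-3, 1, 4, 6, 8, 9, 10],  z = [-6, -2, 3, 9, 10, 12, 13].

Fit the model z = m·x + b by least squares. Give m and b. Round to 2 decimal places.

m = 1.55, b = -2.19

From the data, Σx·x = 307, Σx = 35, Σ1 = 7.
And Σx·z = 400, Σz = 39.
MᵀM·[m, b]ᵀ = Mᵀz becomes [[307, 35]; [35, 7]]·[m, b]ᵀ = [400, 39]ᵀ.
Δ = 307·7 − 35² = 924.
m = (400·7 − 35·39)/924 = 205/132; b = (307·39 − 35·400)/924 = -2027/924.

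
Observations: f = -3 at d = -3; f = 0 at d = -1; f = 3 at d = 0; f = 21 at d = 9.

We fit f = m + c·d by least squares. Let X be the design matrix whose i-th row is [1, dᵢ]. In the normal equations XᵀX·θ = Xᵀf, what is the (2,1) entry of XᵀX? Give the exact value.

5

Row 2 ↔ basis d, column 1 ↔ basis 1, so (XᵀX)_{2,1} = Σᵢ d = (-3)·(1) + (-1)·(1) + (0)·(1) + (9)·(1) = 5.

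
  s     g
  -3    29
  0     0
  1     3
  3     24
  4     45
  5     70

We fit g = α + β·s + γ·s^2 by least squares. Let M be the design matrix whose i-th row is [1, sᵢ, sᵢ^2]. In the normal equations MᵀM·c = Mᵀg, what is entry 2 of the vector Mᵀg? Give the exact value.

Entry 2 ↔ basis s, so (Mᵀg)_{2} = Σᵢ (s)·gᵢ = (-3)·(29) + (0)·(0) + (1)·(3) + (3)·(24) + (4)·(45) + (5)·(70) = 518.

518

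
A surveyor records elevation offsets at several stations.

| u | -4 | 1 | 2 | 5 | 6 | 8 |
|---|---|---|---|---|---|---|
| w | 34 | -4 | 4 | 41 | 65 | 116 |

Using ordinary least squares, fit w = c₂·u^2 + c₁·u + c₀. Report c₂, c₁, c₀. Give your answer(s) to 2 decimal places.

AᵀA·[c₂, c₁, c₀]ᵀ = Aᵀw reads: 6290·c₂ + 798·c₁ + 146·c₀ = 11345;  798·c₂ + 146·c₁ + 18·c₀ = 1391;  146·c₂ + 18·c₁ + 6·c₀ = 256.
(Σu^2·u^2 = 6290, Σu^2·u = 798, Σu^2 = 146, Σu·u = 146, Σu = 18, Σ1 = 6, Σu^2·w = 11345, Σu·w = 1391, Σw = 256.)
Solving the 3×3 system (Gaussian elimination) gives c₂ = 4297/2132, c₁ = -2377/2132, c₀ = -1616/533.

c₂ = 2.02, c₁ = -1.11, c₀ = -3.03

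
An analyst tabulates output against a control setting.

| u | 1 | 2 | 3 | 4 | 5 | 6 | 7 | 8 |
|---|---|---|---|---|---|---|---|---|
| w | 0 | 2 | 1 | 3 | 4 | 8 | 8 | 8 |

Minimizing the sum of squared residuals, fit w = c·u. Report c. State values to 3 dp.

MᵀM·[c]ᵀ = Mᵀw reads: 204·c = 207.
(Σu·u = 204, Σu·w = 207.)
Hence c = 207 / 204 ≈ 1.01471.

c = 1.015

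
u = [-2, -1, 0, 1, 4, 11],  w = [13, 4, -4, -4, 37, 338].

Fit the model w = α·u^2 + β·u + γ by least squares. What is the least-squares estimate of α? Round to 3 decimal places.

α = 3.029

The normal system MᵀM·[α, β, γ]ᵀ = Mᵀw is [[14915, 1387, 143]; [1387, 143, 13]; [143, 13, 6]]·[α, β, γ]ᵀ = [41542, 3832, 384]ᵀ.
Row-reducing yields α = 292771/96648, β = -221357/96648, γ = -52105/16108.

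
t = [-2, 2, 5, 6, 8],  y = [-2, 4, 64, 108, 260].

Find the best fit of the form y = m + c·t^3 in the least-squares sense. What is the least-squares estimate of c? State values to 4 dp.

c = 0.5053

Sums needed: Σ1 = 5, Σt^3 = 853, Σt^3·t^3 = 324553.
And Σy = 434, Σt^3·y = 164496.
So MᵀM·[m, c]ᵀ = Mᵀy: [[5, 853]; [853, 324553]]·[m, c]ᵀ = [434, 164496]ᵀ.
Δ = 5·324553 − 853² = 895156.
m = (434·324553 − 853·164496)/895156 = 270457/447578; c = (5·164496 − 853·434)/895156 = 226139/447578.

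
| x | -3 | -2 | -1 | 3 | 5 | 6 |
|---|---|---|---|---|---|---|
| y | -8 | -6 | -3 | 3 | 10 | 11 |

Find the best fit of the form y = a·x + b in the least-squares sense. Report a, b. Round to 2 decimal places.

a = 2.11, b = -1.65

Entries of MᵀM: Σx·x = 84, Σx = 8, Σ1 = 6.
Moment sums: Σx·y = 164, Σy = 7.
Normal equations: [[84, 8]; [8, 6]]·[a, b]ᵀ = [164, 7]ᵀ.
Δ = 84·6 − 8² = 440.
a = (164·6 − 8·7)/440 = 116/55; b = (84·7 − 8·164)/440 = -181/110.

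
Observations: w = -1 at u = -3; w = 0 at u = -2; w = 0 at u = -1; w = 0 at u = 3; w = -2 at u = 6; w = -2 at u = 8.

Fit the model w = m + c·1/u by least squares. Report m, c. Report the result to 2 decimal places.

From the data, Σ1 = 6, Σ1/u = -29/24, Σ1/u·1/u = 97/64.
And Σw = -5, Σ1/u·w = -1/4.
So XᵀX·[m, c]ᵀ = Xᵀw: [[6, -29/24]; [-29/24, 97/64]]·[m, c]ᵀ = [-5, -1/4]ᵀ.
Eliminating c: (97/64)·(row 1) − (-29/24)·(row 2) gives (4397/576)·m = (97/64)·(-5) − (-29/24)·(-1/4) = -1513/192, so m = -4539/4397.
Then c = ((-1/4) − (-29/24)·(-4539/4397))/(97/64) = -4344/4397.

m = -1.03, c = -0.99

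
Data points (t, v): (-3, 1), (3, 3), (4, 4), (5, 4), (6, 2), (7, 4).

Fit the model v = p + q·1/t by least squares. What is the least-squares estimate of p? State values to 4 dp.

p = 2.5001

With design matrix M, MᵀM = [[6, 319/420]; [319/420, 7309/19600]] and Mᵀv = [18, 118/35]ᵀ.
Δ = 6·(7309/19600) − (319/420)² = 11717/7056.
p = (18·(7309/19600) − (319/420)·(118/35))/(11717/7056) = 732354/292925; q = (6·(118/35) − (319/420)·18)/(11717/7056) = 231336/58585.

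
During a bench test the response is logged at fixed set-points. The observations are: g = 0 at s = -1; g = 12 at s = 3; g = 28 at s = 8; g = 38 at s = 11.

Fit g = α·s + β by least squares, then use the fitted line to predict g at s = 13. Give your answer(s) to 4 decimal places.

AᵀA·[α, β]ᵀ = Aᵀg reads: 195·α + 21·β = 678;  21·α + 4·β = 78.
Eliminating β: 4·(row 1) − 21·(row 2) gives 339·α = 4·678 − 21·78 = 1074, so α = 358/113.
Then β = (78 − 21·(358/113))/4 = 324/113.
At s = 13: ĝ = (358/113)·(13) + (324/113)·(1) = 4978/113.

ĝ = 44.0531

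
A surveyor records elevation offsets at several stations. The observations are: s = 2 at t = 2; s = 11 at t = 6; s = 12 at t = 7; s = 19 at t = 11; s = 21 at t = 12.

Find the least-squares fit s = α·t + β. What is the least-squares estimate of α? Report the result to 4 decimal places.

Setting ∂/∂α … = 0 gives: 354·α + 38·β = 615;  38·α + 5·β = 65.
(Σt·t = 354, Σt = 38, Σ1 = 5, Σt·s = 615, Σs = 65.)
Eliminating β: 5·(row 1) − 38·(row 2) gives 326·α = 5·615 − 38·65 = 605, so α = 605/326.
Then β = (65 − 38·(605/326))/5 = -180/163.

α = 1.8558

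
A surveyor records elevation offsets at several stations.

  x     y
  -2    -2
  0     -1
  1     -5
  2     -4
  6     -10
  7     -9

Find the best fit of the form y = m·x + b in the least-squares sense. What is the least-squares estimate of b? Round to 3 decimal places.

Entries of AᵀA: Σx·x = 94, Σx = 14, Σ1 = 6.
Right-hand side: Σx·y = -132, Σy = -31.
Δ = 94·6 − 14² = 368.
m = ((-132)·6 − 14·(-31))/368 = -179/184; b = (94·(-31) − 14·(-132))/368 = -533/184.

b = -2.897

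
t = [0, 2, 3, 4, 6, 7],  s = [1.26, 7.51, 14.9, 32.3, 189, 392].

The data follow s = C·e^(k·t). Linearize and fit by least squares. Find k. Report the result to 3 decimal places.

With ln sᵢ as the transformed response and tᵢ as the regressor:
Over the data: Σt = 22.0000, Σ(t)² = 114.0000, Σln s = 19.6368, Σt·ln s = 99.2861.
Normal system: [[114.0000, 22.0000]; [22.0000, 6]]·[k, ln C]ᵀ = [99.2861, 19.6368]ᵀ.
Slope k = (n·Σt·ln s − Σt·Σln s)/(n·Σ(t)² − (Σt)²) = (6·99.2861 − 22.0000·19.6368)/200.0000 = 0.81854; ln C = (Σln s − k·Σt)/n = 0.27149.

k = 0.819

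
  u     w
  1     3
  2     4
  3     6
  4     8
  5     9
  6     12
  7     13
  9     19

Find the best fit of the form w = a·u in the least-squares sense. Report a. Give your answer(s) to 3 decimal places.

Normal-equation sums: Σu·u = 221.
Right-hand side: Σu·w = 440.
So MᵀM·[a]ᵀ = Mᵀw: [[221]]·[a]ᵀ = [440]ᵀ.
a = 440/221 = 1.99095.

a = 1.991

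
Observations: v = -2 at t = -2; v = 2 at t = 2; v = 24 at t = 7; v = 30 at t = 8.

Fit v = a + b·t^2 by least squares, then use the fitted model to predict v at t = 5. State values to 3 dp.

From the data, Σ1 = 4, Σt^2 = 121, Σt^2·t^2 = 6529.
Moment sums: Σv = 54, Σt^2·v = 3096.
So XᵀX·[a, b]ᵀ = Xᵀv: [[4, 121]; [121, 6529]]·[a, b]ᵀ = [54, 3096]ᵀ.
Determinant 4·6529 − 121² = 11475.
a = (54·6529 − 121·3096)/11475 = -98/51; b = (4·3096 − 121·54)/11475 = 26/51.
At t = 5: v̂ = (-98/51)·(1) + (26/51)·(25) = 184/17.

v̂ = 10.824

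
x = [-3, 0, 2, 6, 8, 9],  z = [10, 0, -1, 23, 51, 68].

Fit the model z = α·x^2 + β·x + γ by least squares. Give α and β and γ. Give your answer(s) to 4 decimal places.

α = 1.0142, β = -1.4528, γ = -2.2989

The normal equations are: 12050·α + 1438·β + 194·γ = 9686;  1438·α + 194·β + 22·γ = 1126;  194·α + 22·β + 6·γ = 151.
(Σx^2·x^2 = 12050, Σx^2·x = 1438, Σx^2 = 194, Σx·x = 194, Σx = 22, Σ1 = 6, Σx^2·z = 9686, Σx·z = 1126, Σz = 151.)
Solving the 3×3 system (Gaussian elimination) gives α = 357/352, β = -2557/1760, γ = -2023/880.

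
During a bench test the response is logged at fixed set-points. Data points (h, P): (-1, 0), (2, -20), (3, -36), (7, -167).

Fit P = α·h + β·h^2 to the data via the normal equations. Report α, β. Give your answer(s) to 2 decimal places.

XᵀX·[α, β]ᵀ = XᵀP reads: 63·α + 377·β = -1317;  377·α + 2499·β = -8587.
(Σh·h = 63, Σh·h^2 = 377, Σh^2·h^2 = 2499, Σh·P = -1317, Σh^2·P = -8587.)
Eliminating β: 2499·(row 1) − 377·(row 2) gives 15308·α = 2499·(-1317) − 377·(-8587) = -53884, so α = -13471/3827.
Then β = ((-8587) − 377·(-13471/3827))/2499 = -11118/3827.

α = -3.52, β = -2.91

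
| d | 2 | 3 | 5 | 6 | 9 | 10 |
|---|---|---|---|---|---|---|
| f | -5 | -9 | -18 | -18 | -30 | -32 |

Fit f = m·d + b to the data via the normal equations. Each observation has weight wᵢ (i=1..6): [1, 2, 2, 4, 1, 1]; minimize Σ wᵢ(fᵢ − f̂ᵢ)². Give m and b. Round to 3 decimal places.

Normal-equation sums: Σwᵢ·d·d = 397, Σwᵢ·d = 61, Σwᵢ·1 = 11.
Right-hand side: Σwᵢ·d·f = -1266, Σwᵢ·f = -193.
AᵀWA·[m, b]ᵀ = AᵀWf becomes [[397, 61]; [61, 11]]·[m, b]ᵀ = [-1266, -193]ᵀ.
det = 397·11 − 61² = 646.
m = ((-1266)·11 − 61·(-193))/646 = -2153/646; b = (397·(-193) − 61·(-1266))/646 = 605/646.

m = -3.333, b = 0.937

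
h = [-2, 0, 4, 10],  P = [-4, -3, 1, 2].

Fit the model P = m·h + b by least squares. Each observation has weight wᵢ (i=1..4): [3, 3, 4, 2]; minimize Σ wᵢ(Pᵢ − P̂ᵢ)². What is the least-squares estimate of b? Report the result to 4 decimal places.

b = -2.4826

Compute the Gram sums: Σwᵢ·h·h = 276, Σwᵢ·h = 30, Σwᵢ·1 = 12.
And Σwᵢ·h·P = 80, Σwᵢ·P = -13.
Normal equations: [[276, 30]; [30, 12]]·[m, b]ᵀ = [80, -13]ᵀ.
Δ = 276·12 − 30² = 2412.
m = (80·12 − 30·(-13))/2412 = 75/134; b = (276·(-13) − 30·80)/2412 = -499/201.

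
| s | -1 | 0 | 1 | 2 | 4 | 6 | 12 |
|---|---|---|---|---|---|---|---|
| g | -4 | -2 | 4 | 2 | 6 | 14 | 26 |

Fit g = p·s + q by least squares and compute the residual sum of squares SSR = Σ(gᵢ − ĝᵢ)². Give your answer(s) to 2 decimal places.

SSR = 17.28

AᵀA·[p, q]ᵀ = Aᵀg reads: 202·p + 24·q = 432;  24·p + 7·q = 46.
Eliminating q: 7·(row 1) − 24·(row 2) gives 838·p = 7·432 − 24·46 = 1920, so p = 960/419.
Then q = (46 − 24·(960/419))/7 = -538/419.
Residuals: -178/419, -300/419, 1254/419, -544/419, -788/419, 644/419, -88/419; SSR = 7240/419.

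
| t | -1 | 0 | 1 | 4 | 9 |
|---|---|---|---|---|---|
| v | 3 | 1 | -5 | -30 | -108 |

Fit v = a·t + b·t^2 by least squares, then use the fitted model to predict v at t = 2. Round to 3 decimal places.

v̂ = -11.440

The normal equations are: 99·a + 793·b = -1100;  793·a + 6819·b = -9230.
(Σt·t = 99, Σt·t^2 = 793, Σt^2·t^2 = 6819, Σt·v = -1100, Σt^2·v = -9230.)
Δ = 99·6819 − 793² = 46232.
a = ((-1100)·6819 − 793·(-9230))/46232 = -90755/23116; b = (99·(-9230) − 793·(-1100))/46232 = -20735/23116.
At t = 2: v̂ = (-90755/23116)·(2) + (-20735/23116)·(4) = -132225/11558.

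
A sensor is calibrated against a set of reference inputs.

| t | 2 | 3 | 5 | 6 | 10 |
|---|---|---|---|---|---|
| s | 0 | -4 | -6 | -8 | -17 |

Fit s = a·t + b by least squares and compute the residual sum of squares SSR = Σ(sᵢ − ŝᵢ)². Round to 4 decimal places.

XᵀX·[a, b]ᵀ = Xᵀs reads: 174·a + 26·b = -260;  26·a + 5·b = -35.
(Σt·t = 174, Σt = 26, Σ1 = 5, Σt·s = -260, Σs = -35.)
Determinant 174·5 − 26² = 194.
a = ((-260)·5 − 26·(-35))/194 = -195/97; b = (174·(-35) − 26·(-260))/194 = 335/97.
Residuals: 55/97, -138/97, 58/97, 59/97, -34/97; SSR = 310/97.

SSR = 3.1959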